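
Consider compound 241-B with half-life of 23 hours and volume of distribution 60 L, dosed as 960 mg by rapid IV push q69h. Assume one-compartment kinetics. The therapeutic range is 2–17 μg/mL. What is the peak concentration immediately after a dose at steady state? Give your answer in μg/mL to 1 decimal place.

18.3 μg/mL

The dosing interval is 3 half-lives, so f = 2^(−3) = 0.125.
At steady state, R = 1/(1 − 0.125) = 8/7.
Single-dose peak C₀ = D/Vd = 960/60 = 16 μg/mL.
Steady-state peak Cmax,ss = C₀·R = 16 × 8/7 ≈ 18.286 μg/mL.
Peak 18.3 μg/mL vs MTC 17 μg/mL: exceeds toxic threshold.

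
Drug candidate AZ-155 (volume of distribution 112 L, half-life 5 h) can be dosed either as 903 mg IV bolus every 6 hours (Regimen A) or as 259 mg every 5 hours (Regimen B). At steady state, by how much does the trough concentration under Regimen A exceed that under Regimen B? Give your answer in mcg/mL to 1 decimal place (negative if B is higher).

3.9 mcg/mL

Regimen A: f = (1/2)^(6/5) ≈ 0.4353; Cmin,ss = (903/112)·f/(1−f) ≈ 6.215 mcg/mL.
Regimen B: f = (1/2)^(5/5) ≈ 0.5000; Cmin,ss = (259/112)·f/(1−f) ≈ 2.312 mcg/mL.
Difference ≈ 6.215 − 2.312 ≈ 3.903 mcg/mL.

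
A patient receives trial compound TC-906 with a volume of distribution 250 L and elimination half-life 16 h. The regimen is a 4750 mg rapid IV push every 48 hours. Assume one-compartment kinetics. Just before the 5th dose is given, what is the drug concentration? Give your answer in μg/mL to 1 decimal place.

f = (1/2)^(τ/t½) = (1/2)^(48/16) ≈ 0.1250.
C₀ = D/Vd = 4750/250 ≈ 19.000 μg/mL.
Before the 5th dose, 4 doses have been given. Superposition: Cmin = C₀·(f + f² + … + f^4).
≈ 19.000 × (0.1250 + 0.0156 + 0.0020 + 0.0002) ≈ 19.000 × 0.1428 ≈ 2.713 μg/mL.

2.7 μg/mL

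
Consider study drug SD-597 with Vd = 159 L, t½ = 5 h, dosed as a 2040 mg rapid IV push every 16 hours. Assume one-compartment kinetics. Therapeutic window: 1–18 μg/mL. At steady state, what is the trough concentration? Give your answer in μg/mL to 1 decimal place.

Over one 16-h interval, 16/5 ≈ 3.2 half-lives elapse, leaving f ≈ 0.1088 of each dose.
Accumulation ratio R = 1/(1 − f) ≈ 1/0.8912 ≈ 1.1221.
Single-dose peak C₀ = D/Vd = 2040/159 ≈ 12.830 μg/mL.
Steady-state peak Cmax,ss = C₀·R ≈ 12.830 × 1.1221 ≈ 14.397 μg/mL.
One interval later, Cmin,ss = Cmax,ss·e^(−kτ) ≈ 14.397 × 0.1088 ≈ 1.566 μg/mL.
Trough 1.6 μg/mL vs MEC 1 μg/mL: adequate.

1.6 μg/mL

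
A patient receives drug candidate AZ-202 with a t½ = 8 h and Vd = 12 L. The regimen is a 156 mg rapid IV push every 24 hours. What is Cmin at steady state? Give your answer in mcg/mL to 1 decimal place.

τ = 24 h = 3 half-lives, so f = (1/2)^3 = 0.125.
At steady state, R = 1/(1 − 0.125) = 8/7.
Single-dose peak C₀ = D/Vd = 156/12 = 13 mcg/mL.
Steady-state peak Cmax,ss = C₀·R = 13 × 8/7 ≈ 14.857 mcg/mL.
Steady-state trough Cmin,ss = Cmax,ss·f ≈ 14.857 × 0.125 ≈ 1.857 mcg/mL.

1.9 mcg/mL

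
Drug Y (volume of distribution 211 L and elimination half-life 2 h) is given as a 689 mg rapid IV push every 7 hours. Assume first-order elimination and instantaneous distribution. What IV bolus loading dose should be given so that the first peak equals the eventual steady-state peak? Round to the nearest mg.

756 mg

f = (1/2)^(7/2) ≈ 0.088388; accumulation ratio R = 1/(1−f) ≈ 1.09696.
Loading dose to hit Cmax,ss on first dose: D_load = D_maint·R ≈ 689 × 1.09696 ≈ 755.81 mg.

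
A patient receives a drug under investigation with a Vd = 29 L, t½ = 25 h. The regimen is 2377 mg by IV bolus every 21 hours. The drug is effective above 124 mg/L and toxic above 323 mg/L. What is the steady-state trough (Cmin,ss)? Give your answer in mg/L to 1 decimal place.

Over one 21-h interval, 21/25 ≈ 0.84 half-lives elapse, leaving f ≈ 0.5586 of each dose.
At steady state, accumulation factor R = 1/(1 − e^(−kτ)) ≈ 2.2655.
Single-dose peak C₀ = D/Vd = 2377/29 ≈ 81.966 mg/L.
Cmax,ss = C₀/(1 − f) ≈ 81.966/0.4414 ≈ 185.696 mg/L.
Steady-state trough Cmin,ss = Cmax,ss·f ≈ 185.696 × 0.5586 ≈ 103.730 mg/L.
Trough 103.7 mg/L vs MEC 124 mg/L: subtherapeutic.

103.7 mg/L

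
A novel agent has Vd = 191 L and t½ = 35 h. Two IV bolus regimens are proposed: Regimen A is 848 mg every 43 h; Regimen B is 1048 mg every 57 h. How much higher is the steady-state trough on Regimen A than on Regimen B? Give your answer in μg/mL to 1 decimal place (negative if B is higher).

0.7 μg/mL

Regimen A: f = (1/2)^(43/35) ≈ 0.4267; Cmin,ss = (848/191)·f/(1−f) ≈ 3.304 μg/mL.
Regimen B: f = (1/2)^(57/35) ≈ 0.3234; Cmin,ss = (1048/191)·f/(1−f) ≈ 2.623 μg/mL.
Difference ≈ 3.304 − 2.623 ≈ 0.681 μg/mL.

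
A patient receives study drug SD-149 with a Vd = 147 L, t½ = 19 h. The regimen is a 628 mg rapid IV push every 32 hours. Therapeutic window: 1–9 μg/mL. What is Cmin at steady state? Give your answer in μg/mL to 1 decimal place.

1.9 μg/mL

τ/t½ = 32/19 ≈ 1.6842, so fraction remaining f = (1/2)^(32/19) ≈ 0.3112.
Accumulation ratio R = 1/(1 − f) ≈ 1/0.6888 ≈ 1.4518.
Each bolus raises the concentration by D/Vd = 628/147 ≈ 4.272 μg/mL.
Steady-state peak Cmax,ss = C₀·R ≈ 4.272 × 1.4518 ≈ 6.202 μg/mL.
One interval later, Cmin,ss = Cmax,ss·e^(−kτ) ≈ 6.202 × 0.3112 ≈ 1.930 μg/mL.
Trough 1.9 μg/mL vs MEC 1 μg/mL: adequate.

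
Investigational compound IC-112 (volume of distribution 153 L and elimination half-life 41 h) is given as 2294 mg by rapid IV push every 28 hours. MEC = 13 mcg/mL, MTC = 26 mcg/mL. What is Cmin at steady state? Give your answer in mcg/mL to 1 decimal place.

24.8 mcg/mL

Over one 28-h interval, 28/41 ≈ 0.68293 half-lives elapse, leaving f ≈ 0.6229 of each dose.
Each bolus raises the concentration by D/Vd = 2294/153 ≈ 14.993 mcg/mL.
Steady-state trough Cmin,ss = C₀·f/(1−f) ≈ 14.993 × 0.6229/0.3771 ≈ 24.766 mcg/mL.
Trough 24.8 mcg/mL vs MEC 13 mcg/mL: adequate.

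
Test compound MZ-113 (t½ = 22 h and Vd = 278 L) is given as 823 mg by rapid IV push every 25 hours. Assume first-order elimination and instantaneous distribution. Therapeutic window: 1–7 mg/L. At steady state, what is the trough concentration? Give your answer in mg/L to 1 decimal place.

Over one 25-h interval, 25/22 ≈ 1.1364 half-lives elapse, leaving f ≈ 0.4549 of each dose.
Single-dose peak C₀ = D/Vd = 823/278 ≈ 2.960 mg/L.
Steady-state trough Cmin,ss = C₀·f/(1−f) ≈ 2.960 × 0.4549/0.5451 ≈ 2.470 mg/L.
Trough 2.5 mg/L vs MEC 1 mg/L: adequate.

2.5 mg/L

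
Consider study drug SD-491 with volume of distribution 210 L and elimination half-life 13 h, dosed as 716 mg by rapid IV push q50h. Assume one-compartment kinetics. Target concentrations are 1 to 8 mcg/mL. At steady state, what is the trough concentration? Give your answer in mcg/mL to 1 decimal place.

k = ln2/t½ = ln2/13 ≈ 0.053319 h⁻¹; fraction remaining f = e^(−kτ) = e^(−0.053319×50) ≈ 0.0695.
Accumulation ratio R = 1/(1 − f) ≈ 1/0.9305 ≈ 1.0747.
Each bolus raises the concentration by D/Vd = 716/210 ≈ 3.410 mcg/mL.
Steady-state peak Cmax,ss = C₀·R ≈ 3.410 × 1.0747 ≈ 3.665 mcg/mL.
One interval later, Cmin,ss = Cmax,ss·e^(−kτ) ≈ 3.665 × 0.0695 ≈ 0.255 mcg/mL.
Trough 0.3 mcg/mL vs MEC 1 mcg/mL: subtherapeutic.

0.3 mcg/mL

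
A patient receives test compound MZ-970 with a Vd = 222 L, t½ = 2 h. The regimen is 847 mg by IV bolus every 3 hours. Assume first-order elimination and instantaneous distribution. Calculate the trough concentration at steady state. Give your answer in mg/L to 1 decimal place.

τ/t½ = 3/2 ≈ 1.5, so fraction remaining f = (1/2)^(3/2) ≈ 0.3536.
Accumulation ratio R = 1/(1 − f) ≈ 1/0.6464 ≈ 1.5470.
Single-dose peak C₀ = D/Vd = 847/222 ≈ 3.815 mg/L.
Steady-state peak Cmax,ss = C₀·R ≈ 3.815 × 1.5470 ≈ 5.902 mg/L.
One interval later, Cmin,ss = Cmax,ss·e^(−kτ) ≈ 5.902 × 0.3536 ≈ 2.087 mg/L.

2.1 mg/L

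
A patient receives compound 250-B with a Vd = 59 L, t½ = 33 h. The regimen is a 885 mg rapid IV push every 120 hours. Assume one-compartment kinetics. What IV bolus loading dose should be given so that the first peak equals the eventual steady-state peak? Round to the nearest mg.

962 mg

f = (1/2)^(120/33) ≈ 0.080417; accumulation ratio R = 1/(1−f) ≈ 1.08745.
Loading dose to hit Cmax,ss on first dose: D_load = D_maint·R ≈ 885 × 1.08745 ≈ 962.39 mg.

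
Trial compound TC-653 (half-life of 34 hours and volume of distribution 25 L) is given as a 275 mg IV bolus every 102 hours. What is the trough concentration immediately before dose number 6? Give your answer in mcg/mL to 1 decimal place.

f = (1/2)^(τ/t½) = (1/2)^(102/34) ≈ 0.1250.
C₀ = D/Vd = 275/25 ≈ 11.000 mcg/mL.
Before the 6th dose, 5 doses have been given. Superposition: Cmin = C₀·(f + f² + … + f^5).
≈ 11.000 × (0.1250 + 0.0156 + 0.0020 + 0.0002 + 0.0000) ≈ 11.000 × 0.1428 ≈ 1.571 mcg/mL.

1.6 mcg/mL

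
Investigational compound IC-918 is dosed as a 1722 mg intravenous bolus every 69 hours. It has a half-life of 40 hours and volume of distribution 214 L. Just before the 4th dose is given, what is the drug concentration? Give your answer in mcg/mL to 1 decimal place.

f = (1/2)^(τ/t½) = (1/2)^(69/40) ≈ 0.3025.
C₀ = D/Vd = 1722/214 ≈ 8.047 mcg/mL.
Before the 4th dose, 3 doses have been given. Superposition: Cmin = C₀·(f + f² + … + f^3).
≈ 8.047 × (0.3025 + 0.0915 + 0.0277) ≈ 8.047 × 0.4217 ≈ 3.393 mcg/mL.

3.4 mcg/mL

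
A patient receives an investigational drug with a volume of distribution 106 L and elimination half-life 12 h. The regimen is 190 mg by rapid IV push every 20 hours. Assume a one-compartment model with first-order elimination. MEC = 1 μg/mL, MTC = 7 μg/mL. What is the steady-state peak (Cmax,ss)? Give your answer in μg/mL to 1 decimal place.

τ/t½ = 20/12 ≈ 1.6667, so fraction remaining f = (1/2)^(20/12) ≈ 0.3150.
Accumulation ratio R = 1/(1 − f) ≈ 1/0.6850 ≈ 1.4599.
Each bolus raises the concentration by D/Vd = 190/106 ≈ 1.792 μg/mL.
Steady-state peak Cmax,ss = C₀·R ≈ 1.792 × 1.4599 ≈ 2.616 μg/mL.
Peak 2.6 μg/mL vs MTC 7 μg/mL: below toxic threshold.

2.6 μg/mL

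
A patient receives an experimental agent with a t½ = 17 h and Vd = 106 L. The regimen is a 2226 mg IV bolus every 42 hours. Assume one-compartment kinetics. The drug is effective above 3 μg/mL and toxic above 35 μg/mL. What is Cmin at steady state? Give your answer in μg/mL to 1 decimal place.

4.6 μg/mL

k = ln2/t½ = ln2/17 ≈ 0.040773 h⁻¹; fraction remaining f = e^(−kτ) = e^(−0.040773×42) ≈ 0.1804.
Accumulation ratio R = 1/(1 − f) ≈ 1/0.8196 ≈ 1.2201.
Each bolus raises the concentration by D/Vd = 2226/106 ≈ 21.000 μg/mL.
Cmax,ss = C₀/(1 − f) ≈ 21.000/0.8196 ≈ 25.622 μg/mL.
One interval later, Cmin,ss = Cmax,ss·e^(−kτ) ≈ 25.622 × 0.1804 ≈ 4.622 μg/mL.
Trough 4.6 μg/mL vs MEC 3 μg/mL: adequate.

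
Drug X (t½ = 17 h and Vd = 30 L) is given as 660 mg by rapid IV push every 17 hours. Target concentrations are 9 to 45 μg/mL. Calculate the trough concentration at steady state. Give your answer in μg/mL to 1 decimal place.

τ = 17 h = 1 half-life, so f = (1/2)^1 = 0.5.
At steady state, R = 1/(1 − 0.5) = 2/1.
Single-dose peak C₀ = D/Vd = 660/30 = 22 μg/mL.
Steady-state peak Cmax,ss = C₀·R = 22 × 2/1 ≈ 44.000 μg/mL.
Steady-state trough Cmin,ss = Cmax,ss·f ≈ 44.000 × 0.5 ≈ 22.000 μg/mL.
Trough 22.0 μg/mL vs MEC 9 μg/mL: adequate.

22.0 μg/mL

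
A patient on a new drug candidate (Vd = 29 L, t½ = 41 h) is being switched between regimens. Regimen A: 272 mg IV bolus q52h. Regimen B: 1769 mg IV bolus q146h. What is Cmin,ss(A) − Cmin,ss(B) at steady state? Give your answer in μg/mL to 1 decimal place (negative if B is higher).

1.0 μg/mL

Regimen A: f = (1/2)^(52/41) ≈ 0.4152; Cmin,ss = (272/29)·f/(1−f) ≈ 6.659 μg/mL.
Regimen B: f = (1/2)^(146/41) ≈ 0.0847; Cmin,ss = (1769/29)·f/(1−f) ≈ 5.645 μg/mL.
Difference ≈ 6.659 − 5.645 ≈ 1.014 μg/mL.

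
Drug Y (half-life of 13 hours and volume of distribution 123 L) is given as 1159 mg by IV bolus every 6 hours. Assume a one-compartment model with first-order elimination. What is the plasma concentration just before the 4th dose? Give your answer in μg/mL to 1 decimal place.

f = (1/2)^(τ/t½) = (1/2)^(6/13) ≈ 0.7262.
C₀ = D/Vd = 1159/123 ≈ 9.423 μg/mL.
Before the 4th dose, 3 doses have been given. Superposition: Cmin = C₀·(f + f² + … + f^3).
≈ 9.423 × (0.7262 + 0.5274 + 0.3830) ≈ 9.423 × 1.6366 ≈ 15.422 μg/mL.

15.4 μg/mL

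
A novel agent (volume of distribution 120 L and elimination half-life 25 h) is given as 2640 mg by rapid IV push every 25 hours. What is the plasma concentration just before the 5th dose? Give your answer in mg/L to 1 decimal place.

f = (1/2)^(τ/t½) = (1/2)^(25/25) ≈ 0.5000.
C₀ = D/Vd = 2640/120 ≈ 22.000 mg/L.
Before the 5th dose, 4 doses have been given. Superposition: Cmin = C₀·(f + f² + … + f^4).
≈ 22.000 × (0.5000 + 0.2500 + 0.1250 + 0.0625) ≈ 22.000 × 0.9375 ≈ 20.625 mg/L.

20.6 mg/L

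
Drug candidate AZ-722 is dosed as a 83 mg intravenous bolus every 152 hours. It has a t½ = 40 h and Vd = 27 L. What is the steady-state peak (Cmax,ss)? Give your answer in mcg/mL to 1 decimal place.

Over one 152-h interval, 152/40 ≈ 3.8 half-lives elapse, leaving f ≈ 0.0718 of each dose.
At steady state, accumulation factor R = 1/(1 − e^(−kτ)) ≈ 1.0774.
Each bolus raises the concentration by D/Vd = 83/27 ≈ 3.074 mcg/mL.
Steady-state peak Cmax,ss = C₀·R ≈ 3.074 × 1.0774 ≈ 3.312 mcg/mL.

3.3 mcg/mL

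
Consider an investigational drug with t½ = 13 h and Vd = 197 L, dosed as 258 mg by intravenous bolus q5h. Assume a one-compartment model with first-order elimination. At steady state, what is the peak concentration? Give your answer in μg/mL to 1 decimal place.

k = ln2/t½ = ln2/13 ≈ 0.053319 h⁻¹; fraction remaining f = e^(−kτ) = e^(−0.053319×5) ≈ 0.7660.
At steady state, accumulation factor R = 1/(1 − e^(−kτ)) ≈ 4.2735.
Single-dose peak C₀ = D/Vd = 258/197 ≈ 1.310 μg/mL.
Steady-state peak Cmax,ss = C₀·R ≈ 1.310 × 4.2735 ≈ 5.598 μg/mL.

5.6 μg/mL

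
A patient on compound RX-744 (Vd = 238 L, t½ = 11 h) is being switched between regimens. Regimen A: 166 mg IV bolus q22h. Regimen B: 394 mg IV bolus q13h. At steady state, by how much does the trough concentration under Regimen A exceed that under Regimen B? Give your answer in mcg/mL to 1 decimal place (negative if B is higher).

-1.1 mcg/mL

Regimen A: f = (1/2)^(22/11) ≈ 0.2500; Cmin,ss = (166/238)·f/(1−f) ≈ 0.232 mcg/mL.
Regimen B: f = (1/2)^(13/11) ≈ 0.4408; Cmin,ss = (394/238)·f/(1−f) ≈ 1.305 mcg/mL.
Difference ≈ 0.232 − 1.305 ≈ -1.073 mcg/mL.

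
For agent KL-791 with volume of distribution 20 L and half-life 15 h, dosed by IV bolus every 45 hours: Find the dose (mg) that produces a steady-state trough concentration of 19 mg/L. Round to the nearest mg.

2660 mg

τ/t½ = 45/15 ≈ 3, so f = (1/2)^(45/15) ≈ 0.125000.
Cmin,ss = (D/Vd)·f/(1−f), so D = Cmin,ss·Vd·(1−f)/f.
D = 19 × 20 × (1−f)/f ≈ 19 × 20 × 7.00000 ≈ 2660.00 mg.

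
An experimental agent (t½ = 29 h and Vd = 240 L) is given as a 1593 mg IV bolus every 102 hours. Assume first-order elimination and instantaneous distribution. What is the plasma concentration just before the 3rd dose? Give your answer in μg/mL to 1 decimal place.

f = (1/2)^(τ/t½) = (1/2)^(102/29) ≈ 0.0873.
C₀ = D/Vd = 1593/240 ≈ 6.638 μg/mL.
Before the 3rd dose, 2 doses have been given. Superposition: Cmin = C₀·(f + f²).
≈ 6.638 × (0.0873 + 0.0076) ≈ 6.638 × 0.0949 ≈ 0.630 μg/mL.

0.6 μg/mL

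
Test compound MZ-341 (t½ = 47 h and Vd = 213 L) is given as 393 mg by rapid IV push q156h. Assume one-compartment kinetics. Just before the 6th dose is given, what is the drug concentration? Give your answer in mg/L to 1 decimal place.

f = (1/2)^(τ/t½) = (1/2)^(156/47) ≈ 0.1002.
C₀ = D/Vd = 393/213 ≈ 1.845 mg/L.
Before the 6th dose, 5 doses have been given. Superposition: Cmin = C₀·(f + f² + … + f^5).
≈ 1.845 × (0.1002 + 0.0100 + 0.0010 + 0.0001 + 0.0000) ≈ 1.845 × 0.1113 ≈ 0.205 mg/L.

0.2 mg/L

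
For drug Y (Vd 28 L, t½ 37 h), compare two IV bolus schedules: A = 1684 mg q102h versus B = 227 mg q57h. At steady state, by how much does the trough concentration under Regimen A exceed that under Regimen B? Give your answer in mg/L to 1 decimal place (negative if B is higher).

6.2 mg/L

Regimen A: f = (1/2)^(102/37) ≈ 0.1480; Cmin,ss = (1684/28)·f/(1−f) ≈ 10.447 mg/L.
Regimen B: f = (1/2)^(57/37) ≈ 0.3438; Cmin,ss = (227/28)·f/(1−f) ≈ 4.248 mg/L.
Difference ≈ 10.447 − 4.248 ≈ 6.199 mg/L.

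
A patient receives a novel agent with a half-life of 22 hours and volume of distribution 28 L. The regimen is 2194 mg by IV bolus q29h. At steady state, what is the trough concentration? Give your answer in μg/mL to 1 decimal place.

Over one 29-h interval, 29/22 ≈ 1.3182 half-lives elapse, leaving f ≈ 0.4010 of each dose.
At steady state, accumulation factor R = 1/(1 − e^(−kτ)) ≈ 1.6694.
Single-dose peak C₀ = D/Vd = 2194/28 ≈ 78.357 μg/mL.
Cmax,ss = C₀/(1 − f) ≈ 78.357/0.5990 ≈ 130.813 μg/mL.
One interval later, Cmin,ss = Cmax,ss·e^(−kτ) ≈ 130.813 × 0.4010 ≈ 52.456 μg/mL.

52.5 μg/mL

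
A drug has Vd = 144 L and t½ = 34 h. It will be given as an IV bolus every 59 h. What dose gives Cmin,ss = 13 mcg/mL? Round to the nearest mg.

τ/t½ = 59/34 ≈ 1.7353, so f = (1/2)^(59/34) ≈ 0.300348.
Cmin,ss = (D/Vd)·f/(1−f), so D = Cmin,ss·Vd·(1−f)/f.
D = 13 × 144 × (1−f)/f ≈ 13 × 144 × 2.32947 ≈ 4360.77 mg.

4361 mg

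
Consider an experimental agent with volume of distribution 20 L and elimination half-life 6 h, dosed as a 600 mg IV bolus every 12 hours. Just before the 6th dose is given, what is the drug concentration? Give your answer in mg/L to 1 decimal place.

10.0 mg/L

f = (1/2)^(τ/t½) = (1/2)^(12/6) ≈ 0.2500.
C₀ = D/Vd = 600/20 ≈ 30.000 mg/L.
Before the 6th dose, 5 doses have been given. Superposition: Cmin = C₀·(f + f² + … + f^5).
≈ 30.000 × (0.2500 + 0.0625 + 0.0156 + 0.0039 + 0.0010) ≈ 30.000 × 0.3330 ≈ 9.990 mg/L.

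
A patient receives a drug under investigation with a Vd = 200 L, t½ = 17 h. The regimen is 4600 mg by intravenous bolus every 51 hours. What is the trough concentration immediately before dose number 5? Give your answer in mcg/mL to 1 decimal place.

3.3 mcg/mL

f = (1/2)^(τ/t½) = (1/2)^(51/17) ≈ 0.1250.
C₀ = D/Vd = 4600/200 ≈ 23.000 mcg/mL.
Before the 5th dose, 4 doses have been given. Superposition: Cmin = C₀·(f + f² + … + f^4).
≈ 23.000 × (0.1250 + 0.0156 + 0.0020 + 0.0002) ≈ 23.000 × 0.1428 ≈ 3.284 mcg/mL.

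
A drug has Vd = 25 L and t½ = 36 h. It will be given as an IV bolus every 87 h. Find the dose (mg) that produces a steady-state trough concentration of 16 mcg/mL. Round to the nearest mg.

τ/t½ = 87/36 ≈ 2.4167, so f = (1/2)^(87/36) ≈ 0.187288.
Cmin,ss = (D/Vd)·f/(1−f), so D = Cmin,ss·Vd·(1−f)/f.
D = 16 × 25 × (1−f)/f ≈ 16 × 25 × 4.33937 ≈ 1735.75 mg.

1736 mg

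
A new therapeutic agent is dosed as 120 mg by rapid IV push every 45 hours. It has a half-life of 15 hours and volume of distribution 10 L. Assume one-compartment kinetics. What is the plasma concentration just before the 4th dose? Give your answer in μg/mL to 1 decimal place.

1.7 μg/mL

f = (1/2)^(τ/t½) = (1/2)^(45/15) ≈ 0.1250.
C₀ = D/Vd = 120/10 ≈ 12.000 μg/mL.
Before the 4th dose, 3 doses have been given. Superposition: Cmin = C₀·(f + f² + … + f^3).
≈ 12.000 × (0.1250 + 0.0156 + 0.0020) ≈ 12.000 × 0.1426 ≈ 1.711 μg/mL.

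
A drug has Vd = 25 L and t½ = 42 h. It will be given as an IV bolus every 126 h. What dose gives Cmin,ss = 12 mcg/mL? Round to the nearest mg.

2100 mg

τ/t½ = 126/42 ≈ 3, so f = (1/2)^(126/42) ≈ 0.125000.
Cmin,ss = (D/Vd)·f/(1−f), so D = Cmin,ss·Vd·(1−f)/f.
D = 12 × 25 × (1−f)/f ≈ 12 × 25 × 7.00000 ≈ 2100.00 mg.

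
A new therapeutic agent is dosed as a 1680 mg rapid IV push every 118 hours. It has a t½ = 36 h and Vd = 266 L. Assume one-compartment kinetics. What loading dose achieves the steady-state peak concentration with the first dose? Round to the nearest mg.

1873 mg

f = (1/2)^(118/36) ≈ 0.103108; accumulation ratio R = 1/(1−f) ≈ 1.11496.
Loading dose to hit Cmax,ss on first dose: D_load = D_maint·R ≈ 1680 × 1.11496 ≈ 1873.13 mg.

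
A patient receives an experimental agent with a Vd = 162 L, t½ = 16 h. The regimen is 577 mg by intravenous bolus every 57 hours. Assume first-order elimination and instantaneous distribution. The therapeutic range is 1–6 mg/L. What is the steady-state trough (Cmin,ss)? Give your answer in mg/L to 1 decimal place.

0.3 mg/L

Over one 57-h interval, 57/16 ≈ 3.5625 half-lives elapse, leaving f ≈ 0.0846 of each dose.
Single-dose peak C₀ = D/Vd = 577/162 ≈ 3.562 mg/L.
Steady-state trough Cmin,ss = C₀·f/(1−f) ≈ 3.562 × 0.0846/0.9154 ≈ 0.329 mg/L.
Trough 0.3 mg/L vs MEC 1 mg/L: subtherapeutic.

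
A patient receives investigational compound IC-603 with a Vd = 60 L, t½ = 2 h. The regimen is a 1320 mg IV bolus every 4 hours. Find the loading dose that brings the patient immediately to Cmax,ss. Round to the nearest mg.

f = (1/2)^(4/2) ≈ 0.250000; accumulation ratio R = 1/(1−f) ≈ 1.33333.
Loading dose to hit Cmax,ss on first dose: D_load = D_maint·R ≈ 1320 × 1.33333 ≈ 1760.00 mg.

1760 mg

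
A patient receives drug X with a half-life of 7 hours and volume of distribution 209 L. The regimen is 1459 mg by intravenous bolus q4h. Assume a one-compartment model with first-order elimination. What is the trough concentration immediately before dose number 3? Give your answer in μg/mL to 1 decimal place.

7.9 μg/mL

f = (1/2)^(τ/t½) = (1/2)^(4/7) ≈ 0.6730.
C₀ = D/Vd = 1459/209 ≈ 6.981 μg/mL.
Before the 3rd dose, 2 doses have been given. Superposition: Cmin = C₀·(f + f²).
≈ 6.981 × (0.6730 + 0.4529) ≈ 6.981 × 1.1259 ≈ 7.860 μg/mL.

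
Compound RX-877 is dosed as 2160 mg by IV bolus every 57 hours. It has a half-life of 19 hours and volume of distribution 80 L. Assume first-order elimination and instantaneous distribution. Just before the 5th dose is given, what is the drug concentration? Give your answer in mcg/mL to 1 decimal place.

3.9 mcg/mL

f = (1/2)^(τ/t½) = (1/2)^(57/19) ≈ 0.1250.
C₀ = D/Vd = 2160/80 ≈ 27.000 mcg/mL.
Before the 5th dose, 4 doses have been given. Superposition: Cmin = C₀·(f + f² + … + f^4).
≈ 27.000 × (0.1250 + 0.0156 + 0.0020 + 0.0002) ≈ 27.000 × 0.1428 ≈ 3.856 mcg/mL.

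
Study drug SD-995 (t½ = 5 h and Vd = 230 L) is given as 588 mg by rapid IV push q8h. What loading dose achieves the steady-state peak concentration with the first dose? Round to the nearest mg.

877 mg

f = (1/2)^(8/5) ≈ 0.329877; accumulation ratio R = 1/(1−f) ≈ 1.49226.
Loading dose to hit Cmax,ss on first dose: D_load = D_maint·R ≈ 588 × 1.49226 ≈ 877.45 mg.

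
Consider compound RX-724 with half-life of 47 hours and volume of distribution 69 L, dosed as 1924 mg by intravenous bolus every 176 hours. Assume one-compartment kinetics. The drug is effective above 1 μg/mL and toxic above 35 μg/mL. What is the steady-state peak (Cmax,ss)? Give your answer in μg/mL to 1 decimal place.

Over one 176-h interval, 176/47 ≈ 3.7447 half-lives elapse, leaving f ≈ 0.0746 of each dose.
At steady state, accumulation factor R = 1/(1 − e^(−kτ)) ≈ 1.0806.
Single-dose peak C₀ = D/Vd = 1924/69 ≈ 27.884 μg/mL.
Steady-state peak Cmax,ss = C₀·R ≈ 27.884 × 1.0806 ≈ 30.131 μg/mL.
Peak 30.1 μg/mL vs MTC 35 μg/mL: below toxic threshold.

30.1 μg/mL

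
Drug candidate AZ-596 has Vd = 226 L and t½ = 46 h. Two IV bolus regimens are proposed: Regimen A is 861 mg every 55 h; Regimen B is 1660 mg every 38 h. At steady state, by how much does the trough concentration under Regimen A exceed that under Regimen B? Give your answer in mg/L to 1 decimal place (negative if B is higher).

-6.6 mg/L

Regimen A: f = (1/2)^(55/46) ≈ 0.4366; Cmin,ss = (861/226)·f/(1−f) ≈ 2.952 mg/L.
Regimen B: f = (1/2)^(38/46) ≈ 0.5641; Cmin,ss = (1660/226)·f/(1−f) ≈ 9.505 mg/L.
Difference ≈ 2.952 − 9.505 ≈ -6.553 mg/L.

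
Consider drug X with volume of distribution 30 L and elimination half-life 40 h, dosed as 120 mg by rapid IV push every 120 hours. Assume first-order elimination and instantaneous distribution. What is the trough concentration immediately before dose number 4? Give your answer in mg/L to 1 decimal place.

f = (1/2)^(τ/t½) = (1/2)^(120/40) ≈ 0.1250.
C₀ = D/Vd = 120/30 ≈ 4.000 mg/L.
Before the 4th dose, 3 doses have been given. Superposition: Cmin = C₀·(f + f² + … + f^3).
≈ 4.000 × (0.1250 + 0.0156 + 0.0020) ≈ 4.000 × 0.1426 ≈ 0.570 mg/L.

0.6 mg/L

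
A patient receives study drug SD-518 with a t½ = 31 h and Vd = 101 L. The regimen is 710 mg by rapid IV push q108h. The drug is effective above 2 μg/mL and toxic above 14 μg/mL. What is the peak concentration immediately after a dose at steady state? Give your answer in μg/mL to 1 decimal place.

7.7 μg/mL

k = ln2/t½ = ln2/31 ≈ 0.022360 h⁻¹; fraction remaining f = e^(−kτ) = e^(−0.022360×108) ≈ 0.0894.
Accumulation ratio R = 1/(1 − f) ≈ 1/0.9106 ≈ 1.0982.
Each bolus raises the concentration by D/Vd = 710/101 ≈ 7.030 μg/mL.
Steady-state peak Cmax,ss = C₀·R ≈ 7.030 × 1.0982 ≈ 7.720 μg/mL.
Peak 7.7 μg/mL vs MTC 14 μg/mL: below toxic threshold.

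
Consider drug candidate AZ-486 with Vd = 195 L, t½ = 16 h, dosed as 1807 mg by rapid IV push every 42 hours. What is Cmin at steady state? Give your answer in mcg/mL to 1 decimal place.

1.8 mcg/mL

Over one 42-h interval, 42/16 ≈ 2.625 half-lives elapse, leaving f ≈ 0.1621 of each dose.
Accumulation ratio R = 1/(1 − f) ≈ 1/0.8379 ≈ 1.1935.
Single-dose peak C₀ = D/Vd = 1807/195 ≈ 9.267 mcg/mL.
Steady-state peak Cmax,ss = C₀·R ≈ 9.267 × 1.1935 ≈ 11.060 mcg/mL.
One interval later, Cmin,ss = Cmax,ss·e^(−kτ) ≈ 11.060 × 0.1621 ≈ 1.793 mcg/mL.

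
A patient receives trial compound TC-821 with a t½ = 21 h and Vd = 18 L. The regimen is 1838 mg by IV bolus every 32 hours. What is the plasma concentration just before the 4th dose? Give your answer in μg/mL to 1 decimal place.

52.2 μg/mL

f = (1/2)^(τ/t½) = (1/2)^(32/21) ≈ 0.3478.
C₀ = D/Vd = 1838/18 ≈ 102.111 μg/mL.
Before the 4th dose, 3 doses have been given. Superposition: Cmin = C₀·(f + f² + … + f^3).
≈ 102.111 × (0.3478 + 0.1210 + 0.0421) ≈ 102.111 × 0.5109 ≈ 52.169 μg/mL.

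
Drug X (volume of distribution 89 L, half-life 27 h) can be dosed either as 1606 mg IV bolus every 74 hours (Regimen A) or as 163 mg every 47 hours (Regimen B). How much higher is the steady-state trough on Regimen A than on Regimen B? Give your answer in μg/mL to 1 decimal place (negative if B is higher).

2.4 μg/mL

Regimen A: f = (1/2)^(74/27) ≈ 0.1496; Cmin,ss = (1606/89)·f/(1−f) ≈ 3.174 μg/mL.
Regimen B: f = (1/2)^(47/27) ≈ 0.2992; Cmin,ss = (163/89)·f/(1−f) ≈ 0.782 μg/mL.
Difference ≈ 3.174 − 0.782 ≈ 2.392 μg/mL.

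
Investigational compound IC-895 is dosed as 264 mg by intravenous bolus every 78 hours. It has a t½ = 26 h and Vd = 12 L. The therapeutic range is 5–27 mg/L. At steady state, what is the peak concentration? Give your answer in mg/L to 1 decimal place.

25.1 mg/L

The dosing interval is 3 half-lives, so f = 2^(−3) = 0.125.
At steady state, R = 1/(1 − 0.125) = 8/7.
Single-dose peak C₀ = D/Vd = 264/12 = 22 mg/L.
Steady-state peak Cmax,ss = C₀·R = 22 × 8/7 ≈ 25.143 mg/L.
Peak 25.1 mg/L vs MTC 27 mg/L: below toxic threshold.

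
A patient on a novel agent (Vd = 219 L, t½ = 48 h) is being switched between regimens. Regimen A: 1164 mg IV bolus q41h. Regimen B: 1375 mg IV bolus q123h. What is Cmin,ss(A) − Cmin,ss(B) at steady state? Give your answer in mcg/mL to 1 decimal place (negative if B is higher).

Regimen A: f = (1/2)^(41/48) ≈ 0.5532; Cmin,ss = (1164/219)·f/(1−f) ≈ 6.581 mcg/mL.
Regimen B: f = (1/2)^(123/48) ≈ 0.1693; Cmin,ss = (1375/219)·f/(1−f) ≈ 1.280 mcg/mL.
Difference ≈ 6.581 − 1.280 ≈ 5.301 mcg/mL.

5.3 mcg/mL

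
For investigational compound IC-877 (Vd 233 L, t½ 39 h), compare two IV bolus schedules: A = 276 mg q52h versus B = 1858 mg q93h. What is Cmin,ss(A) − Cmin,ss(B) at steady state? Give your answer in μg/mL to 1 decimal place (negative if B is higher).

-1.1 μg/mL

Regimen A: f = (1/2)^(52/39) ≈ 0.3969; Cmin,ss = (276/233)·f/(1−f) ≈ 0.780 μg/mL.
Regimen B: f = (1/2)^(93/39) ≈ 0.1915; Cmin,ss = (1858/233)·f/(1−f) ≈ 1.889 μg/mL.
Difference ≈ 0.780 − 1.889 ≈ -1.109 μg/mL.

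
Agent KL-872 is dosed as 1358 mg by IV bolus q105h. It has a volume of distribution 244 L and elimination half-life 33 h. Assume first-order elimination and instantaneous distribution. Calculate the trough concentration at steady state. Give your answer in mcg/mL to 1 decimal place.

0.7 mcg/mL

k = ln2/t½ = ln2/33 ≈ 0.021004 h⁻¹; fraction remaining f = e^(−kτ) = e^(−0.021004×105) ≈ 0.1102.
At steady state, accumulation factor R = 1/(1 − e^(−kτ)) ≈ 1.1238.
Single-dose peak C₀ = D/Vd = 1358/244 ≈ 5.566 mcg/mL.
Steady-state peak Cmax,ss = C₀·R ≈ 5.566 × 1.1238 ≈ 6.255 mcg/mL.
One interval later, Cmin,ss = Cmax,ss·e^(−kτ) ≈ 6.255 × 0.1102 ≈ 0.689 mcg/mL.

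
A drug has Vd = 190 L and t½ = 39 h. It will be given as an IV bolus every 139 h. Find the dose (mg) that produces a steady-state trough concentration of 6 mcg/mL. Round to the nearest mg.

12344 mg

τ/t½ = 139/39 ≈ 3.5641, so f = (1/2)^(139/39) ≈ 0.084547.
Cmin,ss = (D/Vd)·f/(1−f), so D = Cmin,ss·Vd·(1−f)/f.
D = 6 × 190 × (1−f)/f ≈ 6 × 190 × 10.82774 ≈ 12343.62 mg.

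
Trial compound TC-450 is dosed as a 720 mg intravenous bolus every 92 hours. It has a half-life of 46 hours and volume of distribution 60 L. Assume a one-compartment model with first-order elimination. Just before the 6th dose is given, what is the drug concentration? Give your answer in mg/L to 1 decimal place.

4.0 mg/L

f = (1/2)^(τ/t½) = (1/2)^(92/46) ≈ 0.2500.
C₀ = D/Vd = 720/60 ≈ 12.000 mg/L.
Before the 6th dose, 5 doses have been given. Superposition: Cmin = C₀·(f + f² + … + f^5).
≈ 12.000 × (0.2500 + 0.0625 + 0.0156 + 0.0039 + 0.0010) ≈ 12.000 × 0.3330 ≈ 3.996 mg/L.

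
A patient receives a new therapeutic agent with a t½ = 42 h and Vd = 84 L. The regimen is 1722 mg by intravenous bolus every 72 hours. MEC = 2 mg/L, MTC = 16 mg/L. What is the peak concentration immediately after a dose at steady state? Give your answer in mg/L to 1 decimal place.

29.5 mg/L

τ/t½ = 72/42 ≈ 1.7143, so fraction remaining f = (1/2)^(72/42) ≈ 0.3048.
At steady state, accumulation factor R = 1/(1 − e^(−kτ)) ≈ 1.4384.
Each bolus raises the concentration by D/Vd = 1722/84 ≈ 20.500 mg/L.
Steady-state peak Cmax,ss = C₀·R ≈ 20.500 × 1.4384 ≈ 29.487 mg/L.
Peak 29.5 mg/L vs MTC 16 mg/L: exceeds toxic threshold.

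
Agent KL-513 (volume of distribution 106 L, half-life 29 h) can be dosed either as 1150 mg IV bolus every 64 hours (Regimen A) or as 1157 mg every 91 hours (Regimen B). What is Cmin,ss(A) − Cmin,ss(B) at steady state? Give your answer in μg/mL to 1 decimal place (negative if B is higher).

1.6 μg/mL

Regimen A: f = (1/2)^(64/29) ≈ 0.2166; Cmin,ss = (1150/106)·f/(1−f) ≈ 3.000 μg/mL.
Regimen B: f = (1/2)^(91/29) ≈ 0.1136; Cmin,ss = (1157/106)·f/(1−f) ≈ 1.399 μg/mL.
Difference ≈ 3.000 − 1.399 ≈ 1.601 μg/mL.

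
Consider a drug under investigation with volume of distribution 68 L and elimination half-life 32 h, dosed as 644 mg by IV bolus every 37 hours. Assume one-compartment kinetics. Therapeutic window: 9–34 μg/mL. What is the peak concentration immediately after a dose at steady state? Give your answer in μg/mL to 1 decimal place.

17.2 μg/mL

Over one 37-h interval, 37/32 ≈ 1.1562 half-lives elapse, leaving f ≈ 0.4487 of each dose.
Accumulation ratio R = 1/(1 − f) ≈ 1/0.5513 ≈ 1.8139.
Each bolus raises the concentration by D/Vd = 644/68 ≈ 9.471 μg/mL.
Steady-state peak Cmax,ss = C₀·R ≈ 9.471 × 1.8139 ≈ 17.179 μg/mL.
Peak 17.2 μg/mL vs MTC 34 μg/mL: below toxic threshold.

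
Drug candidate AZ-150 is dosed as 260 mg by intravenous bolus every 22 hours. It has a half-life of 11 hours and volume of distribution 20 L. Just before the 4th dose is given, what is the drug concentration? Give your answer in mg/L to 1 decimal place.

f = (1/2)^(τ/t½) = (1/2)^(22/11) ≈ 0.2500.
C₀ = D/Vd = 260/20 ≈ 13.000 mg/L.
Before the 4th dose, 3 doses have been given. Superposition: Cmin = C₀·(f + f² + … + f^3).
≈ 13.000 × (0.2500 + 0.0625 + 0.0156) ≈ 13.000 × 0.3281 ≈ 4.265 mg/L.

4.3 mg/L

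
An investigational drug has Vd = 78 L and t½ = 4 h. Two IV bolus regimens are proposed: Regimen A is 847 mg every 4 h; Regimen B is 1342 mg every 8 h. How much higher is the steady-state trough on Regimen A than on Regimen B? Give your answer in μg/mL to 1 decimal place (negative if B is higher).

5.1 μg/mL

Regimen A: f = (1/2)^(4/4) ≈ 0.5000; Cmin,ss = (847/78)·f/(1−f) ≈ 10.859 μg/mL.
Regimen B: f = (1/2)^(8/4) ≈ 0.2500; Cmin,ss = (1342/78)·f/(1−f) ≈ 5.735 μg/mL.
Difference ≈ 10.859 − 5.735 ≈ 5.124 μg/mL.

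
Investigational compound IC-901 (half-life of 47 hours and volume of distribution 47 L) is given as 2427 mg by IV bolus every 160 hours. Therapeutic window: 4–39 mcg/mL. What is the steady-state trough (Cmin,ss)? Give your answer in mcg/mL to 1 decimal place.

τ/t½ = 160/47 ≈ 3.4043, so fraction remaining f = (1/2)^(160/47) ≈ 0.0945.
Accumulation ratio R = 1/(1 − f) ≈ 1/0.9055 ≈ 1.1044.
Single-dose peak C₀ = D/Vd = 2427/47 ≈ 51.638 mcg/mL.
Cmax,ss = C₀/(1 − f) ≈ 51.638/0.9055 ≈ 57.027 mcg/mL.
One interval later, Cmin,ss = Cmax,ss·e^(−kτ) ≈ 57.027 × 0.0945 ≈ 5.389 mcg/mL.
Trough 5.4 mcg/mL vs MEC 4 mcg/mL: adequate.

5.4 mcg/mL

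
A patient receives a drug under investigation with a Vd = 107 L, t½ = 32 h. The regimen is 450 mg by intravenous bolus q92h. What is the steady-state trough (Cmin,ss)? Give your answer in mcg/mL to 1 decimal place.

0.7 mcg/mL

k = ln2/t½ = ln2/32 ≈ 0.021661 h⁻¹; fraction remaining f = e^(−kτ) = e^(−0.021661×92) ≈ 0.1363.
Accumulation ratio R = 1/(1 − f) ≈ 1/0.8637 ≈ 1.1578.
Single-dose peak C₀ = D/Vd = 450/107 ≈ 4.206 mcg/mL.
Steady-state peak Cmax,ss = C₀·R ≈ 4.206 × 1.1578 ≈ 4.870 mcg/mL.
Steady-state trough Cmin,ss = Cmax,ss·f ≈ 4.870 × 0.1363 ≈ 0.664 mcg/mL.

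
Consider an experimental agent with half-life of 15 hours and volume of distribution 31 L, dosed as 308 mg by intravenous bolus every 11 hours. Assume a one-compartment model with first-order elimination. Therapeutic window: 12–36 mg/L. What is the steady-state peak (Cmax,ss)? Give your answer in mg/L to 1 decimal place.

24.9 mg/L

k = ln2/t½ = ln2/15 ≈ 0.046210 h⁻¹; fraction remaining f = e^(−kτ) = e^(−0.046210×11) ≈ 0.6015.
At steady state, accumulation factor R = 1/(1 − e^(−kτ)) ≈ 2.5094.
Each bolus raises the concentration by D/Vd = 308/31 ≈ 9.935 mg/L.
Cmax,ss = C₀/(1 − f) ≈ 9.935/0.3985 ≈ 24.931 mg/L.
Peak 24.9 mg/L vs MTC 36 mg/L: below toxic threshold.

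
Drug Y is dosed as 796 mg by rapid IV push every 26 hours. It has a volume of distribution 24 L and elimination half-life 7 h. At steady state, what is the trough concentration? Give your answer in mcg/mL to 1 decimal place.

k = ln2/t½ = ln2/7 ≈ 0.099021 h⁻¹; fraction remaining f = e^(−kτ) = e^(−0.099021×26) ≈ 0.0762.
Accumulation ratio R = 1/(1 − f) ≈ 1/0.9238 ≈ 1.0825.
Single-dose peak C₀ = D/Vd = 796/24 ≈ 33.167 mcg/mL.
Steady-state peak Cmax,ss = C₀·R ≈ 33.167 × 1.0825 ≈ 35.903 mcg/mL.
One interval later, Cmin,ss = Cmax,ss·e^(−kτ) ≈ 35.903 × 0.0762 ≈ 2.736 mcg/mL.

2.7 mcg/mL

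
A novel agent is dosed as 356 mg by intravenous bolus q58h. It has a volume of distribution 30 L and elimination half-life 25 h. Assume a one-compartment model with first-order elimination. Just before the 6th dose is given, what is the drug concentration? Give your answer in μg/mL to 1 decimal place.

f = (1/2)^(τ/t½) = (1/2)^(58/25) ≈ 0.2003.
C₀ = D/Vd = 356/30 ≈ 11.867 μg/mL.
Before the 6th dose, 5 doses have been given. Superposition: Cmin = C₀·(f + f² + … + f^5).
≈ 11.867 × (0.2003 + 0.0401 + 0.0080 + 0.0016 + 0.0003) ≈ 11.867 × 0.2503 ≈ 2.970 μg/mL.

3.0 μg/mL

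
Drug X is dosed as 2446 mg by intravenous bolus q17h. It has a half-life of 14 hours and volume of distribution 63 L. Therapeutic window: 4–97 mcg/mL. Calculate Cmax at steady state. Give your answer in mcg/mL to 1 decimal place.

Over one 17-h interval, 17/14 ≈ 1.2143 half-lives elapse, leaving f ≈ 0.4310 of each dose.
Accumulation ratio R = 1/(1 − f) ≈ 1/0.5690 ≈ 1.7575.
Single-dose peak C₀ = D/Vd = 2446/63 ≈ 38.825 mcg/mL.
Steady-state peak Cmax,ss = C₀·R ≈ 38.825 × 1.7575 ≈ 68.235 mcg/mL.
Peak 68.2 mcg/mL vs MTC 97 mcg/mL: below toxic threshold.

68.2 mcg/mL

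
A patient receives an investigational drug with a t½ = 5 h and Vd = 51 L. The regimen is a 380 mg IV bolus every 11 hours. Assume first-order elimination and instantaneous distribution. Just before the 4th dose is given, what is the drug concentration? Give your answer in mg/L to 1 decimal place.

f = (1/2)^(τ/t½) = (1/2)^(11/5) ≈ 0.2176.
C₀ = D/Vd = 380/51 ≈ 7.451 mg/L.
Before the 4th dose, 3 doses have been given. Superposition: Cmin = C₀·(f + f² + … + f^3).
≈ 7.451 × (0.2176 + 0.0473 + 0.0103) ≈ 7.451 × 0.2752 ≈ 2.051 mg/L.

2.1 mg/L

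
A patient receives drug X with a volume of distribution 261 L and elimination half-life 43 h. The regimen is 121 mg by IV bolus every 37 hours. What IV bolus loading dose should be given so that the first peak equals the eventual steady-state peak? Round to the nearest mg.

269 mg

f = (1/2)^(37/43) ≈ 0.550775; accumulation ratio R = 1/(1−f) ≈ 2.22606.
Loading dose to hit Cmax,ss on first dose: D_load = D_maint·R ≈ 121 × 2.22606 ≈ 269.35 mg.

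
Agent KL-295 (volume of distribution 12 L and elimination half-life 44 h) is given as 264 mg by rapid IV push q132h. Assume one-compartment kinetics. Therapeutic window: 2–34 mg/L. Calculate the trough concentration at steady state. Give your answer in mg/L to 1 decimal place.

τ = 132 h = 3 half-lives, so f = (1/2)^3 = 0.125.
At steady state, R = 1/(1 − 0.125) = 8/7.
Single-dose peak C₀ = D/Vd = 264/12 = 22 mg/L.
Steady-state peak Cmax,ss = C₀·R = 22 × 8/7 ≈ 25.143 mg/L.
Steady-state trough Cmin,ss = Cmax,ss·f ≈ 25.143 × 0.125 ≈ 3.143 mg/L.
Trough 3.1 mg/L vs MEC 2 mg/L: adequate.

3.1 mg/L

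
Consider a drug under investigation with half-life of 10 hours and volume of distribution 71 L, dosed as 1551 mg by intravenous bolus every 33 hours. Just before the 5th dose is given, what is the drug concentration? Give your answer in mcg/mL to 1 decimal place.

f = (1/2)^(τ/t½) = (1/2)^(33/10) ≈ 0.1015.
C₀ = D/Vd = 1551/71 ≈ 21.845 mcg/mL.
Before the 5th dose, 4 doses have been given. Superposition: Cmin = C₀·(f + f² + … + f^4).
≈ 21.845 × (0.1015 + 0.0103 + 0.0010 + 0.0001) ≈ 21.845 × 0.1129 ≈ 2.466 mcg/mL.

2.5 mcg/mL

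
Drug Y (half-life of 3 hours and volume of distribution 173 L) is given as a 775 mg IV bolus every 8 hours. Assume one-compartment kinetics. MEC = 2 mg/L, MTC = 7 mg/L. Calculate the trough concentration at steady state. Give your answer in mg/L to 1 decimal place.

k = ln2/t½ = ln2/3 ≈ 0.231049 h⁻¹; fraction remaining f = e^(−kτ) = e^(−0.231049×8) ≈ 0.1575.
Accumulation ratio R = 1/(1 − f) ≈ 1/0.8425 ≈ 1.1869.
Single-dose peak C₀ = D/Vd = 775/173 ≈ 4.480 mg/L.
Steady-state peak Cmax,ss = C₀·R ≈ 4.480 × 1.1869 ≈ 5.317 mg/L.
One interval later, Cmin,ss = Cmax,ss·e^(−kτ) ≈ 5.317 × 0.1575 ≈ 0.837 mg/L.
Trough 0.8 mg/L vs MEC 2 mg/L: subtherapeutic.

0.8 mg/L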